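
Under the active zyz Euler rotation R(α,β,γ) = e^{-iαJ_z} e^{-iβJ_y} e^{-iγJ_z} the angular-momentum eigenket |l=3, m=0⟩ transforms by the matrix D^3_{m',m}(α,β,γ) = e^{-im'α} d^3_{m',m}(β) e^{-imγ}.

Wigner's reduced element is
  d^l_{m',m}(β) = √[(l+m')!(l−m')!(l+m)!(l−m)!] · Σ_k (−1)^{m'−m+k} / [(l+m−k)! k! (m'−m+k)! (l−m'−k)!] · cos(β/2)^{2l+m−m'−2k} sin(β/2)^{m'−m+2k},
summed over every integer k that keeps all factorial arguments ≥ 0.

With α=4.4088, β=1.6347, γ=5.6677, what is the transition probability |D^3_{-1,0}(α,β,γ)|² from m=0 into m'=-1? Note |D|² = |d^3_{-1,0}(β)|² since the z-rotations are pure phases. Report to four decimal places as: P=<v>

First d^3_{-1,0}(β=1.6347), then the phase factors e^{-i(-1)α} and e^{-i(0)γ}:
Half-angle: c=0.684156, s=0.729335. N=√(2·24·6·6)=41.569219
k: max(0,(0)−(-1))=1 … min(3+(0),3−(-1))=3
  k=1: (−1)^0·41.5692/(12)·0.6842^5·0.7293^1 = +0.378699
  k=2: (−1)^1·41.5692/(4)·0.6842^3·0.7293^3 = -1.291100
  k=3: (−1)^2·41.5692/(12)·0.6842^1·0.7293^5 = +0.489083
d^3_{-1,0}(1.6347) = +0.378699 -1.291100 +0.489083 = -0.423317
|D^3_{-1,0}|² = |d^3_{-1,0}(β)|² = (-0.423317)² = 0.179198 (the z-rotation phases have unit modulus)

P=0.1792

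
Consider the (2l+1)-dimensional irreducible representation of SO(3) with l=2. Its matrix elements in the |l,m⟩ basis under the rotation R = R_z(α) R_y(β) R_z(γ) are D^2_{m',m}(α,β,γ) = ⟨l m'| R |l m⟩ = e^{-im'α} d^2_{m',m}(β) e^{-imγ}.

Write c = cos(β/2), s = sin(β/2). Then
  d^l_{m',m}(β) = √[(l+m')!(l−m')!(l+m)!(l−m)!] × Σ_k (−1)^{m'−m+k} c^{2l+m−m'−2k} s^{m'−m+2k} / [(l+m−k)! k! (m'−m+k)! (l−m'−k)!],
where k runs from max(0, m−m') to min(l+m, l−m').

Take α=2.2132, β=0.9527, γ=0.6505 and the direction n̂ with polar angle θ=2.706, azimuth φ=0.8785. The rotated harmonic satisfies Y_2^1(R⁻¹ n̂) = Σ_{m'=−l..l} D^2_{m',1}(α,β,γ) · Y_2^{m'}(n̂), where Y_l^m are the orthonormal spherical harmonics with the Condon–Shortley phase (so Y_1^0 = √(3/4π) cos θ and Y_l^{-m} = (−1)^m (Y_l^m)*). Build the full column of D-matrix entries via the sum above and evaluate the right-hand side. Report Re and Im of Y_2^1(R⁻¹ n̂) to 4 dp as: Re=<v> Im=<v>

Need the full column D^2_{m',1} for m'=−2..2 at α=2.2132, β=0.9527, γ=0.6505.
cos(β/2)=0.888675, sin(β/2)=0.458539
d^2_{-2,1}: single k=3 term ⇒ +0.171356;  D = -0.138025-0.101549i
d^2_{-1,1}: k∈[2..3] ⇒ +0.498148 -0.044208 = +0.453940;  D = +0.003675+0.453925i
d^2_{0,1}: k∈[1..2] ⇒ +0.788278 -0.209868 = +0.578411;  D = +0.460288-0.350276i
d^2_{1,1}: k∈[0..1] ⇒ +0.623693 -0.498148 = +0.125545;  D = -0.120729-0.034441i
d^2_{2,1}: single k=0 term ⇒ -0.643627;  D = -0.229448-0.601339i
Y_2^{m'}(θ=2.706,φ=0.8785) and Σ D·Y over m':
  (-0.1380-0.1015i)·(-0.0127-0.0676i)  (+0.0037+0.4539i)·(-0.1886+0.2275i)  (+0.4603-0.3503i)·(+0.4623+0.0000i)  (-0.1207-0.0344i)·(+0.1886+0.2275i)  (-0.2294-0.6013i)·(-0.0127+0.0676i)
Y_2^1(R⁻¹ n̂) = +0.132360-0.277927i

Re=0.1324 Im=-0.2779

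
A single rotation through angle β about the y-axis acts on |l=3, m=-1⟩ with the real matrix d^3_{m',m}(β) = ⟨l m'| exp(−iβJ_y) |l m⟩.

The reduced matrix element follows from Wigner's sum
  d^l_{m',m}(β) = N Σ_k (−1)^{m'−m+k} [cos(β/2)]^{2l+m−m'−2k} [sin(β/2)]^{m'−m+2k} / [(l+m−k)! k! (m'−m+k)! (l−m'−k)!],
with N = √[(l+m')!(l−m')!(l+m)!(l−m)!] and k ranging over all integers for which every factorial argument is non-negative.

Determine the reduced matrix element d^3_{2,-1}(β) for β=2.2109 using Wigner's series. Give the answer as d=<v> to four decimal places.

d=0.4010

d^3_{2,-1}(β=2.2109) via Wigner's sum:
With c≡cos(β/2)=0.448732 and s≡sin(β/2)=0.893666, N=[120·1·2·24]^{1/2}=75.894664
k∈{0,1} keeps every argument non-negative
  k=0: (−1)^3·75.8947/(12)·0.4487^3·0.8937^3 = -0.407867
  k=1: (−1)^4·75.8947/(24)·0.4487^1·0.8937^5 = +0.808843
d^3_{2,-1}(2.2109) = -0.407867 +0.808843 = +0.400976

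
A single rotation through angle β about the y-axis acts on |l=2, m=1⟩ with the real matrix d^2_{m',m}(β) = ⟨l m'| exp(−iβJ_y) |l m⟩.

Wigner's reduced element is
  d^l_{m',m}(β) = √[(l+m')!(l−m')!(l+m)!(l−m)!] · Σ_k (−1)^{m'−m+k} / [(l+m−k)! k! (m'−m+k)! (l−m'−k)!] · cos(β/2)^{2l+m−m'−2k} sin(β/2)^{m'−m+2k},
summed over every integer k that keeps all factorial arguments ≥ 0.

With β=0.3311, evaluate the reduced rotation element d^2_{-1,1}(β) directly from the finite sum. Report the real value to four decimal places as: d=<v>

d^2_{-1,1}(β=0.3311) via Wigner's sum:
c=cos(0.3311/2)=0.986328, s=sin(0.3311/2)=0.164795; N=√[1·6·6·1]=6.000000
k∈{2,3} keeps every argument non-negative
  k=2: (−1)^0·6.0000/(2)·0.9863^2·0.1648^2 = +0.079259
  k=3: (−1)^1·6.0000/(6)·0.9863^0·0.1648^4 = -0.000738
d^2_{-1,1}(0.3311) = +0.079259 -0.000738 = +0.078522

d=0.0785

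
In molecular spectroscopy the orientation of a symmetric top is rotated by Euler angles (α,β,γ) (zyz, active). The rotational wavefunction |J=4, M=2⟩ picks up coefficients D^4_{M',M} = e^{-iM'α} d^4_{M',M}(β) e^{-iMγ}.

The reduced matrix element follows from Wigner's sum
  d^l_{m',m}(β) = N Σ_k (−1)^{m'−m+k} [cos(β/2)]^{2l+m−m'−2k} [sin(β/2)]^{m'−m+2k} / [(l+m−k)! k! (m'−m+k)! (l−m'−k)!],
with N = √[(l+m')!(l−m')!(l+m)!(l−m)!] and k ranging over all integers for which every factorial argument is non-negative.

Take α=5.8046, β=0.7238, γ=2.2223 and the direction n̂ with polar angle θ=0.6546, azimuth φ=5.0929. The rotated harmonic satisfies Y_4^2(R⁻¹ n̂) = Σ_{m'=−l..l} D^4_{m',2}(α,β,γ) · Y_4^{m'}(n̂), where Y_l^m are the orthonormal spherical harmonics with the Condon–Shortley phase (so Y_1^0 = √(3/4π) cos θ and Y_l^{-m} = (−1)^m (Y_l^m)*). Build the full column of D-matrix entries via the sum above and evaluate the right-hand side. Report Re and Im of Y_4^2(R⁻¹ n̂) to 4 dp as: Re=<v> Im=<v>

Need the full column D^4_{m',2} for m'=−4..4 at α=5.8046, β=0.7238, γ=2.2223.
cos(β/2)=0.935226, sin(β/2)=0.354052
d^4_{-4,2}: single k=6 term ⇒ +0.009116;  D = +0.009090-0.000690i
d^4_{-3,2}: k∈[5..6] ⇒ +0.051082 -0.002440 = +0.048642;  D = +0.044748+0.019069i
d^4_{-2,2}: k∈[4..6] ⇒ +0.180312 -0.020674 +0.000247 = +0.159885;  D = +0.101697+0.123374i
d^4_{-1,2}: k∈[3..5] ⇒ +0.449053 -0.096536 +0.002767 = +0.355284;  D = +0.074339+0.347420i
d^4_{0,2}: k∈[2..4] ⇒ +0.795708 -0.304105 +0.016344 = +0.507947;  D = -0.134403+0.489843i
d^4_{1,2}: k∈[1..3] ⇒ +0.939980 -0.673580 +0.064357 = +0.330757;  D = -0.224578+0.242827i
d^4_{2,2}: k∈[0..2] ⇒ +0.585237 -1.006500 +0.180312 = -0.240951;  D = +0.226685-0.081679i
d^4_{3,2}: k∈[0..1] ⇒ -0.828984 +0.356425 = -0.472559;  D = +0.468402+0.062547i
d^4_{4,2}: single k=0 term ⇒ +0.443825;  D = -0.363441-0.254738i
Y_4^{m'}(θ=0.6546,φ=5.0929) and Σ D·Y over m':
  (+0.0091-0.0007i)·(+0.0030-0.0607i)  (+0.0447+0.0191i)·(-0.2038-0.0933i)  (+0.1017+0.1234i)·(-0.3058+0.2912i)  (+0.0743+0.3474i)·(+0.1192+0.2981i)  (-0.1344+0.4898i)·(-0.2135+0.0000i)  (-0.2246+0.2428i)·(-0.1192+0.2981i)  (+0.2267-0.0817i)·(-0.3058-0.2912i)  (+0.4684+0.0625i)·(+0.2038-0.0933i)  (-0.3634-0.2547i)·(+0.0030+0.0607i)
Y_4^2(R⁻¹ n̂) = -0.163426-0.248427i

Re=-0.1634 Im=-0.2484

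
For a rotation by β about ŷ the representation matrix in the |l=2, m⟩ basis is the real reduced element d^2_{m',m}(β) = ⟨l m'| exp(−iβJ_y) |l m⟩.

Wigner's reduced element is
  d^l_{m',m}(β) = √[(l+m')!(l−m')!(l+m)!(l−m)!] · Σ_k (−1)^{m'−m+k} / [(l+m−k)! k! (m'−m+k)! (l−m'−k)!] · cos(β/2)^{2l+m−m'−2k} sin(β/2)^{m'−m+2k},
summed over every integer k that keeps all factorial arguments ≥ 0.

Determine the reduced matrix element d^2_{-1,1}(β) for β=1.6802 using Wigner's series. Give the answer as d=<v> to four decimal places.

d^2_{-1,1}(β=1.6802) via Wigner's sum:
c=cos(1.6802/2)=0.667388, s=sin(1.6802/2)=0.744710; N=√[1·6·6·1]=6.000000
k∈{2,3} keeps every argument non-negative
  k=2: (−1)^0·6.0000/(2)·0.6674^2·0.7447^2 = +0.741059
  k=3: (−1)^1·6.0000/(6)·0.6674^0·0.7447^4 = -0.307573
d^2_{-1,1}(1.6802) = +0.741059 -0.307573 = +0.433486

d=0.4335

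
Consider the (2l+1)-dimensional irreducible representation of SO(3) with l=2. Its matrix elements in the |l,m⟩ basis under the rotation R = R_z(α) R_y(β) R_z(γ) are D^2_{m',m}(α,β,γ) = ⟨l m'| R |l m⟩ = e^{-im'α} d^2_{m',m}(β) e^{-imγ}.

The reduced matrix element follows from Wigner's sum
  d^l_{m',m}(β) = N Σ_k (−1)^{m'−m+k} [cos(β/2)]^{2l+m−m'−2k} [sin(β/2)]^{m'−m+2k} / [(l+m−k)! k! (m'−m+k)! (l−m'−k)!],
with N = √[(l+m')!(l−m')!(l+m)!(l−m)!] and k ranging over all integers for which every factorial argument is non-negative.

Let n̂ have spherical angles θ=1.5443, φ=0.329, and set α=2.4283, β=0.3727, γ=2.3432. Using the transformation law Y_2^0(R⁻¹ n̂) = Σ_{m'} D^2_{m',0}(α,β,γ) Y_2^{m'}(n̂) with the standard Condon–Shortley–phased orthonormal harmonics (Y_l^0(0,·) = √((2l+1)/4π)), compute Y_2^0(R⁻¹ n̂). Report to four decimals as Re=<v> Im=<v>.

Need the full column D^2_{m',0} for m'=−2..2 at α=2.4283, β=0.3727, γ=2.3432.
cos(β/2)=0.982687, sin(β/2)=0.185273
d^2_{-2,0}: single k=2 term ⇒ +0.081195;  D = +0.011669-0.080353i
d^2_{-1,0}: k∈[1..2] ⇒ +0.430660 -0.015308 = +0.415351;  D = -0.314093+0.271776i
d^2_{0,0}: k∈[0..2] ⇒ +0.932526 -0.132592 +0.001178 = +0.801112;  D = +0.801112+0.000000i
d^2_{1,0}: k∈[0..1] ⇒ -0.430660 +0.015308 = -0.415351;  D = +0.314093+0.271776i
d^2_{2,0}: single k=0 term ⇒ +0.081195;  D = +0.011669+0.080353i
Y_2^{m'}(θ=1.5443,φ=0.329) and Σ D·Y over m':
  (+0.0117-0.0804i)·(+0.3054-0.2361i)  (-0.3141+0.2718i)·(+0.0194-0.0066i)  (+0.8011+0.0000i)·(-0.3147+0.0000i)  (+0.3141+0.2718i)·(-0.0194-0.0066i)  (+0.0117+0.0804i)·(+0.3054+0.2361i)
Y_2^0(R⁻¹ n̂) = -0.291510+0.000000i

Re=-0.2915 Im=0.0000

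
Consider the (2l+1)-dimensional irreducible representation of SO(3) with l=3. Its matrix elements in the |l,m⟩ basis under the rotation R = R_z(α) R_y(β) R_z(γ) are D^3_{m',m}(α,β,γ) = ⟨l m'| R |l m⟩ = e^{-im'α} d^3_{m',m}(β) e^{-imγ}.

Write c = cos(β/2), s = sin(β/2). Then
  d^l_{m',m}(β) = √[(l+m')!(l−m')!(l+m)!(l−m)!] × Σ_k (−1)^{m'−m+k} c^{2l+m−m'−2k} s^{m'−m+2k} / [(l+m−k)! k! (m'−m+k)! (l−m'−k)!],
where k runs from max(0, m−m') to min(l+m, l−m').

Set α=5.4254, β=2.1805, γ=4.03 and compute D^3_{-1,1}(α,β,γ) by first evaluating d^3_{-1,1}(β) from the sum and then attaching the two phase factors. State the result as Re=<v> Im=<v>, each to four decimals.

D^3_{-1,1}(5.4254,2.1805,4.03) = e^{-i·-1·5.4254}·d^3_{-1,1}(2.1805)·e^{-i·1·4.03}. Compute d first:
With c≡cos(β/2)=0.462264 and s≡sin(β/2)=0.886743, N=[2·24·24·2]^{1/2}=48.000000
Admissible k: 2..4 (factorial args all ≥0)
  k=2: (−1)^0·48.0000/(8)·0.4623^4·0.8867^2 = +0.215430
  k=3: (−1)^1·48.0000/(6)·0.4623^2·0.8867^4 = -1.056963
  k=4: (−1)^2·48.0000/(48)·0.4623^0·0.8867^6 = +0.486167
d^3_{-1,1}(2.1805) = +0.215430 -1.056963 +0.486167 = -0.355366
Phases: e^{-i·(-1)·5.4254}=+0.654114-0.756396i, e^{-i·(1)·4.03}=-0.630649+0.776068i ⇒ D=-0.062011-0.349914i

Re=-0.0620 Im=-0.3499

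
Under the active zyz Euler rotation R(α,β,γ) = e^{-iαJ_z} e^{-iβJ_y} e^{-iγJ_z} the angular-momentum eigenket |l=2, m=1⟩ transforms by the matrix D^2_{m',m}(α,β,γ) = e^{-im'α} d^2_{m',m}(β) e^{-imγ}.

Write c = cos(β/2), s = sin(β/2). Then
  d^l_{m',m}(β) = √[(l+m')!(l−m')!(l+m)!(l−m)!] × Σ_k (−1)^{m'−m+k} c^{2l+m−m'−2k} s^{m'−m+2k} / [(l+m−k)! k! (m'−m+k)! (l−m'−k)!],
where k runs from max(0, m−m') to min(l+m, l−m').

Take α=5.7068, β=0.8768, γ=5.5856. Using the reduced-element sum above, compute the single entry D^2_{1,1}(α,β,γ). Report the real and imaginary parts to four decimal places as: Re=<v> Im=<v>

Re=0.0670 Im=0.2189

First d^2_{1,1}(β=0.8768), then the phase factors e^{-i(1)α} and e^{-i(1)γ}:
Half-angle: c=0.905432, s=0.424491. N=√(6·1·6·1)=6.000000
k: max(0,(1)−(1))=0 … min(2+(1),2−(1))=1
  k=0: (−1)^0·6.0000/(6)·0.9054^4·0.4245^0 = +0.672084
  k=1: (−1)^1·6.0000/(2)·0.9054^2·0.4245^2 = -0.443170
d^2_{1,1}(0.8768) = +0.672084 -0.443170 = +0.228913
Attach z-rotation phases: D = e^{-i(1)(5.7068)}·(+0.228913)·e^{-i(1)(5.5856)} = +0.066954+0.218903i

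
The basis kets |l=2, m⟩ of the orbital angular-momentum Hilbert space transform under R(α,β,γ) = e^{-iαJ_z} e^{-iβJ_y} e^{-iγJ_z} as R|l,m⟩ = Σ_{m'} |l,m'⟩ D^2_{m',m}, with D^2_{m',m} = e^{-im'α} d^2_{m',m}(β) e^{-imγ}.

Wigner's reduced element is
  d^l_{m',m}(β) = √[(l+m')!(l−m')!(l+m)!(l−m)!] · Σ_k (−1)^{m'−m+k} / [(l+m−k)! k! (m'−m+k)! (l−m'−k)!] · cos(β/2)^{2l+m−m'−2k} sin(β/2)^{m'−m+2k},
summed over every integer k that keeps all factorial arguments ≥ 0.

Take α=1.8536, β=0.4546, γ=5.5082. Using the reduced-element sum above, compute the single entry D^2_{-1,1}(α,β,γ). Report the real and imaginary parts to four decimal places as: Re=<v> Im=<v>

D^2_{-1,1}(1.8536,0.4546,5.5082) = e^{-i·-1·1.8536}·d^2_{-1,1}(0.4546)·e^{-i·1·5.5082}. Compute d first:
c=cos(0.4546/2)=0.974278, s=sin(0.4546/2)=0.225348; N=√[1·6·6·1]=6.000000
The bounds max(0,m−m')=2 and min(l+m,l−m')=3 give 2 terms
  k=2: (−1)^0·6.0000/(2)·0.9743^2·0.2253^2 = +0.144609
  k=3: (−1)^1·6.0000/(6)·0.9743^0·0.2253^4 = -0.002579
d^2_{-1,1}(0.4546) = +0.144609 -0.002579 = +0.142030
Attach z-rotation phases: D = e^{-i(-1)(1.8536)}·(+0.142030)·e^{-i(1)(5.5082)} = -0.123747+0.069708i

Re=-0.1237 Im=0.0697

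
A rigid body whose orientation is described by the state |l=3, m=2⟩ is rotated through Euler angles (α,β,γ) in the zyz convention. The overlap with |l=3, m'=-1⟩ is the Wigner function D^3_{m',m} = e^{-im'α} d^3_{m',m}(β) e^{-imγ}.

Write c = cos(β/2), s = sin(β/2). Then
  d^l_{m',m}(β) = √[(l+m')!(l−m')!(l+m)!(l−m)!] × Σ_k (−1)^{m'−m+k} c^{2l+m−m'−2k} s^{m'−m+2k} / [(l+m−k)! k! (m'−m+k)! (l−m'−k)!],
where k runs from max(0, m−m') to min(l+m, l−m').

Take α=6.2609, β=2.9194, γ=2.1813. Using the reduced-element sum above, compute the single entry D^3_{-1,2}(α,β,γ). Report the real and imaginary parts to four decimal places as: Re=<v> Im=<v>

Re=0.1066 Im=-0.3138

First d^3_{-1,2}(β=2.9194), then the phase factors e^{-i(-1)α} and e^{-i(2)γ}:
c=cos(2.9194/2)=0.110868, s=sin(2.9194/2)=0.993835; N=√[2·24·120·1]=75.894664
k∈{3,4} keeps every argument non-negative
  k=3: (−1)^0·75.8947/(12)·0.1109^3·0.9938^3 = +0.008460
  k=4: (−1)^1·75.8947/(24)·0.1109^1·0.9938^5 = -0.339921
d^3_{-1,2}(2.9194) = +0.008460 -0.339921 = -0.331460
D = (+0.999752-0.022283i)·(-0.331460)·(-0.342700+0.939445i) = +0.106624-0.313843i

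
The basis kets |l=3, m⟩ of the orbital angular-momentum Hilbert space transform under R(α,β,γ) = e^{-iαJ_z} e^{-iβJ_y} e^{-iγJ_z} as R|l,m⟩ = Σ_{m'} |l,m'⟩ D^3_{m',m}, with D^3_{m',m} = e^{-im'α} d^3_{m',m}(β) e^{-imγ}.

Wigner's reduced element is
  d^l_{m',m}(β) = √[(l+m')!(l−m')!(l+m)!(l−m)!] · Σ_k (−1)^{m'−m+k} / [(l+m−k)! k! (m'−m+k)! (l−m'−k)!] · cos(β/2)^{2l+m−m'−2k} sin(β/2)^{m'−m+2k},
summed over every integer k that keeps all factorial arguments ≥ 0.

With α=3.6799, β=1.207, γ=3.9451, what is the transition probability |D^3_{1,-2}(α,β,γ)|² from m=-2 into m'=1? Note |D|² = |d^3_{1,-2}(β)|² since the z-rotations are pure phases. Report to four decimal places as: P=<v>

P=0.2421

D^3_{1,-2}(3.6799,1.207,3.9451) = e^{-i·1·3.6799}·d^3_{1,-2}(1.207)·e^{-i·-2·3.9451}. Compute d first:
Half-angle: c=0.823354, s=0.567528. N=√(24·2·1·120)=75.894664
Admissible k: 0..1 (factorial args all ≥0)
  k=0: (−1)^3·75.8947/(12)·0.8234^3·0.5675^3 = -0.645285
  k=1: (−1)^4·75.8947/(24)·0.8234^1·0.5675^5 = +0.153293
d^3_{1,-2}(1.207) = -0.645285 +0.153293 = -0.491992
|D^3_{1,-2}|² = |d^3_{1,-2}(β)|² = (-0.491992)² = 0.242056 (the z-rotation phases have unit modulus)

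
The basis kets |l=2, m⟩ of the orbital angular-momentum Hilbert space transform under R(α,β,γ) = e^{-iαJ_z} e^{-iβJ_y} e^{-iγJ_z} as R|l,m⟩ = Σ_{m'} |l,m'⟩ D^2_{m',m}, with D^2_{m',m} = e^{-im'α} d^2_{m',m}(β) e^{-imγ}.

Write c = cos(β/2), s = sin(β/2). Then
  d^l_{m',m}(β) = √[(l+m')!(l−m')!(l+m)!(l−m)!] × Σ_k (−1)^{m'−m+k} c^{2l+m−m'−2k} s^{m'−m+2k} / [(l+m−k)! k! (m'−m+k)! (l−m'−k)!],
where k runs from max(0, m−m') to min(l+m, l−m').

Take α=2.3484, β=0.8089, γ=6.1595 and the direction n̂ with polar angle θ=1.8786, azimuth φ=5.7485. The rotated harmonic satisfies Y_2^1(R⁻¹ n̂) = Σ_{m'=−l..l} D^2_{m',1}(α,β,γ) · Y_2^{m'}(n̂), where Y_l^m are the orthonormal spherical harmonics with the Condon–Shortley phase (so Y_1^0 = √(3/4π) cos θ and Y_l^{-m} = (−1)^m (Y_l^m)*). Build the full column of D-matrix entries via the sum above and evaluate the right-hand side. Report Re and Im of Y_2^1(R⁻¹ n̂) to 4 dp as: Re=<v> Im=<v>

Re=-0.2595 Im=-0.1984

Need the full column D^2_{m',1} for m'=−2..2 at α=2.3484, β=0.8089, γ=6.1595.
cos(β/2)=0.919319, sin(β/2)=0.393513
d^2_{-2,1}: single k=3 term ⇒ +0.112040;  D = +0.012088-0.111386i
d^2_{-1,1}: k∈[2..3] ⇒ +0.392620 -0.023979 = +0.368641;  D = -0.289061+0.228778i
d^2_{0,1}: k∈[1..2] ⇒ +0.748917 -0.137221 = +0.611696;  D = +0.607023+0.075465i
d^2_{1,1}: k∈[0..1] ⇒ +0.714274 -0.392620 = +0.321654;  D = -0.195663-0.255299i
d^2_{2,1}: single k=0 term ⇒ -0.611488;  D = +0.084889-0.605567i
Y_2^{m'}(θ=1.8786,φ=5.7485) and Σ D·Y over m':
  (+0.0121-0.1114i)·(+0.1686+0.3076i)  (-0.2891+0.2288i)·(-0.1919-0.1137i)  (+0.6070+0.0755i)·(-0.2285+0.0000i)  (-0.1957-0.2553i)·(+0.1919-0.1137i)  (+0.0849-0.6056i)·(+0.1686-0.3076i)
Y_2^1(R⁻¹ n̂) = -0.259493-0.198354i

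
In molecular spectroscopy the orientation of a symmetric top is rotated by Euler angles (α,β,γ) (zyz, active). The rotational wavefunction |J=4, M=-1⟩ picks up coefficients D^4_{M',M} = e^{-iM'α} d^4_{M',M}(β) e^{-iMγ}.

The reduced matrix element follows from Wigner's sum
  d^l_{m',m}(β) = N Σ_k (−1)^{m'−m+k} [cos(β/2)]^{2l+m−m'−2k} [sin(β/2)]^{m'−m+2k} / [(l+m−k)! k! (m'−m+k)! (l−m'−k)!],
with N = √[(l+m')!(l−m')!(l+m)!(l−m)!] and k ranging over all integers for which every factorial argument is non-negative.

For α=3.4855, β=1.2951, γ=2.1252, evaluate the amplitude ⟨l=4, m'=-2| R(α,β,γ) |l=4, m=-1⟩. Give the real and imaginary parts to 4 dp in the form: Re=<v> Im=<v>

Re=0.3826 Im=-0.1305

First d^4_{-2,-1}(β=1.2951), then the phase factors e^{-i(-2)α} and e^{-i(-1)γ}:
c=cos(1.2951/2)=0.797564, s=sin(1.2951/2)=0.603234; N=√[2·720·6·120]=1018.233765
k∈{1,2,3} keeps every argument non-negative
  k=1: (−1)^0·1018.2338/(240)·0.7976^7·0.6032^1 = +0.525390
  k=2: (−1)^1·1018.2338/(48)·0.7976^5·0.6032^3 = -1.502769
  k=3: (−1)^2·1018.2338/(72)·0.7976^3·0.6032^5 = +0.573115
d^4_{-2,-1}(1.2951) = +0.525390 -1.502769 +0.573115 = -0.404264
Attach z-rotation phases: D = e^{-i(-2)(3.4855)}·(-0.404264)·e^{-i(-1)(2.1252)} = +0.382637-0.130455i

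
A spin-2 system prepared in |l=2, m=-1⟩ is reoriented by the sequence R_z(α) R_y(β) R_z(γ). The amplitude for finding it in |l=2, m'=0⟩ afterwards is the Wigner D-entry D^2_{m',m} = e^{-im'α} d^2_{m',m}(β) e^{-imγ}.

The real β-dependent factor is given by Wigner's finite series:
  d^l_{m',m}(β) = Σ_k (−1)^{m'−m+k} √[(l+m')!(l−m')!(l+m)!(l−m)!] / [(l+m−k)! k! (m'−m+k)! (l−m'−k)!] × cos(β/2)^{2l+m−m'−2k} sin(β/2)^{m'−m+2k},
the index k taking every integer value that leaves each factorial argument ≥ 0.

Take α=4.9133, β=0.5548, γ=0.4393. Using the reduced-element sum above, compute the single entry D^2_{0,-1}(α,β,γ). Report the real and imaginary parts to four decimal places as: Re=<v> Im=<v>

Re=-0.4963 Im=-0.2332

D^2_{0,-1}(4.9133,0.5548,0.4393) = e^{-i·0·4.9133}·d^2_{0,-1}(0.5548)·e^{-i·-1·0.4393}. Compute d first:
With c≡cos(β/2)=0.961771 and s≡sin(β/2)=0.273856, N=[2·2·1·6]^{1/2}=4.898979
Admissible k: 0..1 (factorial args all ≥0)
  k=0: (−1)^1·4.8990/(2)·0.9618^3·0.2739^1 = -0.596778
  k=1: (−1)^2·4.8990/(2)·0.9618^1·0.2739^3 = +0.048385
d^2_{0,-1}(0.5548) = -0.596778 +0.048385 = -0.548392
Attach z-rotation phases: D = e^{-i(0)(4.9133)}·(-0.548392)·e^{-i(-1)(0.4393)} = -0.496322-0.233235i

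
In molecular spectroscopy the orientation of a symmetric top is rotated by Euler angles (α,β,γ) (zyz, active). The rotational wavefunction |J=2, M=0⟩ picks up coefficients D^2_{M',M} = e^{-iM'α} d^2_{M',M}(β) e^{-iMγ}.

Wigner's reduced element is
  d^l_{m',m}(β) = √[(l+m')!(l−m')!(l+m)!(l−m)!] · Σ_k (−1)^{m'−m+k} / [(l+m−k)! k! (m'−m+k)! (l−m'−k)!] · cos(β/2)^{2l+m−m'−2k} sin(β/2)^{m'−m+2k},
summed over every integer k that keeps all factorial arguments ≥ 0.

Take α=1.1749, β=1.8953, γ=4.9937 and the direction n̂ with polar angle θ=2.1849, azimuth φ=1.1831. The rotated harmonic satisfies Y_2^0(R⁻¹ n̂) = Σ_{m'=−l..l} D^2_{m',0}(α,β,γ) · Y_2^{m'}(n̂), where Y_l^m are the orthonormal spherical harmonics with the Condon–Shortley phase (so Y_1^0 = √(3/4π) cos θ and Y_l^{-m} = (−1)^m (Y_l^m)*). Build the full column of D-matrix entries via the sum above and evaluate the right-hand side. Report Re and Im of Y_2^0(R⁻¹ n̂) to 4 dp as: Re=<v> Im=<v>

Re=0.5536 Im=0.0000

Need the full column D^2_{m',0} for m'=−2..2 at α=1.1749, β=1.8953, γ=4.9937.
cos(β/2)=0.583593, sin(β/2)=0.812046
d^2_{-2,0}: single k=2 term ⇒ +0.550120;  D = -0.386498+0.391473i
d^2_{-1,0}: k∈[1..2] ⇒ +0.395354 -0.765470 = -0.370115;  D = -0.142730-0.341487i
d^2_{0,0}: k∈[0..2] ⇒ +0.115995 -0.898342 +0.434834 = -0.347513;  D = -0.347513+0.000000i
d^2_{1,0}: k∈[0..1] ⇒ -0.395354 +0.765470 = +0.370115;  D = +0.142730-0.341487i
d^2_{2,0}: single k=0 term ⇒ +0.550120;  D = -0.386498-0.391473i
Y_2^{m'}(θ=2.1849,φ=1.1831) and Σ D·Y over m':
  (-0.3865+0.3915i)·(-0.1843-0.1806i)  (-0.1427-0.3415i)·(-0.1375+0.3368i)  (-0.3475+0.0000i)·(-0.0012+0.0000i)  (+0.1427-0.3415i)·(+0.1375+0.3368i)  (-0.3865-0.3915i)·(-0.1843+0.1806i)
Y_2^0(R⁻¹ n̂) = +0.553576+0.000000i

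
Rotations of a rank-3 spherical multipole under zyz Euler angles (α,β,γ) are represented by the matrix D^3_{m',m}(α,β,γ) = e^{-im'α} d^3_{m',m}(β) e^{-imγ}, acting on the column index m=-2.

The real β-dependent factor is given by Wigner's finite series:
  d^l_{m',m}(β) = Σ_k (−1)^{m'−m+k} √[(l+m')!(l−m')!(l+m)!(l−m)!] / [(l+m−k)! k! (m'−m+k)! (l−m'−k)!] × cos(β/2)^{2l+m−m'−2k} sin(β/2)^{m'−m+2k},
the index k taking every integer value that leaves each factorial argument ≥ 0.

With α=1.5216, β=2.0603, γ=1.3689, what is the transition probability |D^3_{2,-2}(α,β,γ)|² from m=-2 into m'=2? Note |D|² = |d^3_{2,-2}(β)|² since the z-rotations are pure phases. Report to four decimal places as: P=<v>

Split into d^3_{2,-2}(β=2.0603) × two z-phases.
c=cos(2.0603/2)=0.514690, s=sin(2.0603/2)=0.857376; N=√[120·1·1·120]=120.000000
k∈{0,1} keeps every argument non-negative
  k=0: (−1)^4·120.0000/(24)·0.5147^2·0.8574^4 = +0.715727
  k=1: (−1)^5·120.0000/(120)·0.5147^0·0.8574^6 = -0.397218
d^3_{2,-2}(2.0603) = +0.715727 -0.397218 = +0.318510
|D^3_{2,-2}|² = |d^3_{2,-2}(β)|² = (+0.318510)² = 0.101448 (the z-rotation phases have unit modulus)

P=0.1014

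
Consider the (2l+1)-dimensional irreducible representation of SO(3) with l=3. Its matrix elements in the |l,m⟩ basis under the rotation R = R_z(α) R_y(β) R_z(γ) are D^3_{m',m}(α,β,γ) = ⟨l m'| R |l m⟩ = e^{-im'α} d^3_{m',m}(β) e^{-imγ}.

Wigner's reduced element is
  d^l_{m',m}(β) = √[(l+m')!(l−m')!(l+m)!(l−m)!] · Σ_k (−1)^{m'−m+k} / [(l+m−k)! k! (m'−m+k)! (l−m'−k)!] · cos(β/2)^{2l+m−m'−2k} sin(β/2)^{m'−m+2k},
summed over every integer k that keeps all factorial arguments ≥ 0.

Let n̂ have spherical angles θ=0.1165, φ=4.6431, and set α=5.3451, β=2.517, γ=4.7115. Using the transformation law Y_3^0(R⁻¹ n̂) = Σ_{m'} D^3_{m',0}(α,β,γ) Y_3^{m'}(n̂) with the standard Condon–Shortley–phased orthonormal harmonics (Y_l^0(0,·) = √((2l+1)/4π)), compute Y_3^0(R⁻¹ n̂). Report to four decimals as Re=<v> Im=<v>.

Need the full column D^3_{m',0} for m'=−3..3 at α=5.3451, β=2.517, γ=4.7115.
cos(β/2)=0.307245, sin(β/2)=0.951631
d^3_{-3,0}: single k=3 term ⇒ +0.111782;  D = -0.105847-0.035941i
d^3_{-2,0}: k∈[2..3] ⇒ +0.044201 -0.424036 = -0.379835;  D = +0.114197+0.362262i
d^3_{-1,0}: k∈[1..3] ⇒ +0.009026 -0.259759 +0.830648 = +0.579915;  D = +0.342923-0.467659i
d^3_{0,0}: k∈[0..3] ⇒ +0.000841 -0.072630 +0.696763 -0.742695 = -0.117721;  D = -0.117721+0.000000i
d^3_{1,0}: k∈[0..2] ⇒ -0.009026 +0.259759 -0.830648 = -0.579915;  D = -0.342923-0.467659i
d^3_{2,0}: k∈[0..1] ⇒ +0.044201 -0.424036 = -0.379835;  D = +0.114197-0.362262i
d^3_{3,0}: single k=0 term ⇒ -0.111782;  D = +0.105847-0.035941i
Y_3^{m'}(θ=0.1165,φ=4.6431) and Σ D·Y over m':
  (-0.1058-0.0359i)·(+0.0001-0.0006i)  (+0.1142+0.3623i)·(-0.0136-0.0019i)  (+0.3429-0.4677i)·(-0.0102+0.1474i)  (-0.1177+0.0000i)·(+0.7163+0.0000i)  (-0.3429-0.4677i)·(+0.0102+0.1474i)  (+0.1142-0.3623i)·(-0.0136+0.0019i)  (+0.1058-0.0359i)·(-0.0001-0.0006i)
Y_3^0(R⁻¹ n̂) = +0.044700+0.000000i

Re=0.0447 Im=0.0000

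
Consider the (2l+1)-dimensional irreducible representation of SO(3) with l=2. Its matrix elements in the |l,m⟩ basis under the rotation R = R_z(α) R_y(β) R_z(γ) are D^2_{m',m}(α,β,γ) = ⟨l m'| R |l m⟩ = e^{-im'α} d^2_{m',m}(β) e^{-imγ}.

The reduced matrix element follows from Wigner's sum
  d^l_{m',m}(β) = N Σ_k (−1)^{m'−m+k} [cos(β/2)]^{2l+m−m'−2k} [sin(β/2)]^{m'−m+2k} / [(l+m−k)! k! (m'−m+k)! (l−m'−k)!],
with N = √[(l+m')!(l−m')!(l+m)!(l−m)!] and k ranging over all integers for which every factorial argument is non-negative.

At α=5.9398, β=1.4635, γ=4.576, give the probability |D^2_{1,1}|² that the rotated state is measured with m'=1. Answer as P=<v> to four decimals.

P=0.1892

Split into d^2_{1,1}(β=1.4635) × two z-phases.
Half-angle: c=0.744006, s=0.668173. N=√(6·1·6·1)=6.000000
The bounds max(0,m−m')=0 and min(l+m,l−m')=1 give 2 terms
  k=0: (−1)^0·6.0000/(6)·0.7440^4·0.6682^0 = +0.306412
  k=1: (−1)^1·6.0000/(2)·0.7440^2·0.6682^2 = -0.741399
d^2_{1,1}(1.4635) = +0.306412 -0.741399 = -0.434986
|D^2_{1,1}|² = |d^2_{1,1}(β)|² = (-0.434986)² = 0.189213 (the z-rotation phases have unit modulus)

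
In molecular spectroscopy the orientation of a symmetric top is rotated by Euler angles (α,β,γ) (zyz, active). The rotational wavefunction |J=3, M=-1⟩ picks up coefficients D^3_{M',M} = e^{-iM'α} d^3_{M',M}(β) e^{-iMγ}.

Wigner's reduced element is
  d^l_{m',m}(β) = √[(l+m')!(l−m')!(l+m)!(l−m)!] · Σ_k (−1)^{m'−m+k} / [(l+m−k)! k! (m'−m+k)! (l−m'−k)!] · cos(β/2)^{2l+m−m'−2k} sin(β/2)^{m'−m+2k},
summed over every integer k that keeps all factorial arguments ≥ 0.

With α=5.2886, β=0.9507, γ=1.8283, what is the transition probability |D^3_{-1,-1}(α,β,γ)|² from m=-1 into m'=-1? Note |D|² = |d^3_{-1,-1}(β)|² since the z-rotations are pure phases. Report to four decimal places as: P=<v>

D^3_{-1,-1}(5.2886,0.9507,1.8283) = e^{-i·-1·5.2886}·d^3_{-1,-1}(0.9507)·e^{-i·-1·1.8283}. Compute d first:
c=cos(0.9507/2)=0.889133, s=sin(0.9507/2)=0.457650; N=√[2·24·2·24]=48.000000
k: max(0,(-1)−(-1))=0 … min(3+(-1),3−(-1))=2
  k=0: (−1)^0·48.0000/(48)·0.8891^6·0.4576^0 = +0.494082
  k=1: (−1)^1·48.0000/(6)·0.8891^4·0.4576^2 = -1.047183
  k=2: (−1)^2·48.0000/(8)·0.8891^2·0.4576^4 = +0.208074
d^3_{-1,-1}(0.9507) = +0.494082 -1.047183 +0.208074 = -0.345027
|D^3_{-1,-1}|² = |d^3_{-1,-1}(β)|² = (-0.345027)² = 0.119044 (the z-rotation phases have unit modulus)

P=0.1190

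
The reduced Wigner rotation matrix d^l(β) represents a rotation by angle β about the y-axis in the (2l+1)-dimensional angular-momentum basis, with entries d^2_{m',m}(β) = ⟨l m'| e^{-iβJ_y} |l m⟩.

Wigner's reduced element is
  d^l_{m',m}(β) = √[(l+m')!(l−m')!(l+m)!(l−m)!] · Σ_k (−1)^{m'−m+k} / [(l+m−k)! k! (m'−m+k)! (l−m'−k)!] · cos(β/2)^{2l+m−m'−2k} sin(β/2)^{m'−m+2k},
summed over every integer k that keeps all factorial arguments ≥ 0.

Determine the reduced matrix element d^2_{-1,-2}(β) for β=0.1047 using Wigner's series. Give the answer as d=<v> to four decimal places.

d^2_{-1,-2}(β=0.1047) via Wigner's sum:
With c≡cos(β/2)=0.998630 and s≡sin(β/2)=0.052326, N=[1·6·1·24]^{1/2}=12.000000
Admissible k: 0..0 (factorial args all ≥0)
  k=0: (−1)^1·12.0000/(6)·0.9986^3·0.0523^1 = -0.104223
d^2_{-1,-2}(0.1047) = -0.104223

d=-0.1042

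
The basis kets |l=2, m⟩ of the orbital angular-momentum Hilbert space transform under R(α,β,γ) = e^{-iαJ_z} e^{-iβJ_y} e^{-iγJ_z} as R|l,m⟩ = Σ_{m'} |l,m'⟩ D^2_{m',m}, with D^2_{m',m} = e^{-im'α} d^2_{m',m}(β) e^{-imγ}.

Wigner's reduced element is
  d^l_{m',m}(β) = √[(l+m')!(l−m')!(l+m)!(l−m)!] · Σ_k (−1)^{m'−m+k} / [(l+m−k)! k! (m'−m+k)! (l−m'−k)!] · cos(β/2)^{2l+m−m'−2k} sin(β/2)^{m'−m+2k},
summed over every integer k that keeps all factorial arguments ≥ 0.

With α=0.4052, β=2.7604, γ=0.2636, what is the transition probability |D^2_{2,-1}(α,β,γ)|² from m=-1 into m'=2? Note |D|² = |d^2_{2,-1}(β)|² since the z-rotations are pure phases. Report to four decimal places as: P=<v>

Split into d^2_{2,-1}(β=2.7604) × two z-phases.
c=cos(2.7604/2)=0.189444, s=sin(2.7604/2)=0.981891; N=√[24·1·1·6]=12.000000
The bounds max(0,m−m')=0 and min(l+m,l−m')=0 give 1 term
  k=0: (−1)^3·12.0000/(6)·0.1894^1·0.9819^3 = -0.358676
d^2_{2,-1}(2.7604) = -0.358676
|D^2_{2,-1}|² = |d^2_{2,-1}(β)|² = (-0.358676)² = 0.128648 (the z-rotation phases have unit modulus)

P=0.1286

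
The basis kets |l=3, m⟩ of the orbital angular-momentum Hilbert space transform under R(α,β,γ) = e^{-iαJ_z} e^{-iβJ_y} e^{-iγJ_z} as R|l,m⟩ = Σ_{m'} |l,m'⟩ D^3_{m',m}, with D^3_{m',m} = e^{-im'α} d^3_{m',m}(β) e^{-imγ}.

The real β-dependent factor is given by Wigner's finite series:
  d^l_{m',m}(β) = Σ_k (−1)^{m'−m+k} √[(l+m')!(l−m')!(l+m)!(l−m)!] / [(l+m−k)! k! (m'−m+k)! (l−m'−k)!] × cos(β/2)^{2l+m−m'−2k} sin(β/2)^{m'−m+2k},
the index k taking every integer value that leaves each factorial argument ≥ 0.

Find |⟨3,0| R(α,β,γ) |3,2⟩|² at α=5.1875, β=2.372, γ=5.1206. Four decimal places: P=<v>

P=0.2267

Split into d^3_{0,2}(β=2.372) × two z-phases.
c=cos(2.372/2)=0.375370, s=sin(2.372/2)=0.926875; N=√[6·6·120·1]=65.726707
Admissible k: 2..3 (factorial args all ≥0)
  k=2: (−1)^0·65.7267/(12)·0.3754^4·0.9269^2 = +0.093421
  k=3: (−1)^1·65.7267/(12)·0.3754^2·0.9269^4 = -0.569594
d^3_{0,2}(2.372) = +0.093421 -0.569594 = -0.476173
|D^3_{0,2}|² = |d^3_{0,2}(β)|² = (-0.476173)² = 0.226741 (the z-rotation phases have unit modulus)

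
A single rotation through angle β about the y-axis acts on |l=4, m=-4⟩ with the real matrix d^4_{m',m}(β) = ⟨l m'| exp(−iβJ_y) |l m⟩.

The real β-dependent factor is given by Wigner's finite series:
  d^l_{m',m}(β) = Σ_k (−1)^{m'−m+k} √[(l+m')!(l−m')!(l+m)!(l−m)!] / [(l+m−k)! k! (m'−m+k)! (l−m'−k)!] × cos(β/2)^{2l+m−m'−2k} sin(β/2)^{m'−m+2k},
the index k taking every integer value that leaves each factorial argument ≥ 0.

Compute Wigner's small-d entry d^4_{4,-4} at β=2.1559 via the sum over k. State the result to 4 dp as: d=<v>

d=0.3629

d^4_{4,-4}(β=2.1559) via Wigner's sum:
Half-angle: c=0.473135, s=0.880990. N=√(40320·1·1·40320)=40320.000000
The bounds max(0,m−m')=0 and min(l+m,l−m')=0 give 1 term
  k=0: (−1)^8·40320.0000/(40320)·0.4731^0·0.8810^8 = +0.362883
d^4_{4,-4}(2.1559) = +0.362883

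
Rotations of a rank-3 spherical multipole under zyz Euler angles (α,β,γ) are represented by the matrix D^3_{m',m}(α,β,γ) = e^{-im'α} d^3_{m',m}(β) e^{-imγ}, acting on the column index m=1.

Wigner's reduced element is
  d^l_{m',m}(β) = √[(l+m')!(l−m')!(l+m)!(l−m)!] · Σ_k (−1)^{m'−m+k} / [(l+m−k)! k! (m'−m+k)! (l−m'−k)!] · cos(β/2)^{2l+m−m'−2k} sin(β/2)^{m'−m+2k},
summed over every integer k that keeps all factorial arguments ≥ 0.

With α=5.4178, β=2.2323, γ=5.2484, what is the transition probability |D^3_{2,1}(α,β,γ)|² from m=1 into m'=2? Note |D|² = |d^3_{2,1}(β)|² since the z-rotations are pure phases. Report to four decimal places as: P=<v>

Split into d^3_{2,1}(β=2.2323) × two z-phases.
Half-angle: c=0.439145, s=0.898416. N=√(120·1·24·2)=75.894664
k∈{0,1} keeps every argument non-negative
  k=0: (−1)^1·75.8947/(24)·0.4391^5·0.8984^1 = -0.046400
  k=1: (−1)^2·75.8947/(12)·0.4391^3·0.8984^3 = +0.388406
d^3_{2,1}(2.2323) = -0.046400 +0.388406 = +0.342006
|D^3_{2,1}|² = |d^3_{2,1}(β)|² = (+0.342006)² = 0.116968 (the z-rotation phases have unit modulus)

P=0.1170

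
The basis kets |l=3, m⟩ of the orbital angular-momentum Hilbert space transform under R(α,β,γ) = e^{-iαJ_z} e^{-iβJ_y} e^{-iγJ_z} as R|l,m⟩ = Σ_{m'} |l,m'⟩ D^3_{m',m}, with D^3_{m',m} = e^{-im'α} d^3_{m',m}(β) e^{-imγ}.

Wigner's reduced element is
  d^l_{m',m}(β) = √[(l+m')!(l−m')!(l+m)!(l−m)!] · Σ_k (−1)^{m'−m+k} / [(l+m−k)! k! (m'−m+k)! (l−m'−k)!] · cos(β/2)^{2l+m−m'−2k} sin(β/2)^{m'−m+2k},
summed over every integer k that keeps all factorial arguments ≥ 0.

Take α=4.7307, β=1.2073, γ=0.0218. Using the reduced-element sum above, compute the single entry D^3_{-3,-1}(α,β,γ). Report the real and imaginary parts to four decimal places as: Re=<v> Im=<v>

Re=-0.0439 Im=0.5716

First d^3_{-3,-1}(β=1.2073), then the phase factors e^{-i(-3)α} and e^{-i(-1)γ}:
Half-angle: c=0.823269, s=0.567651. N=√(1·720·2·24)=185.903201
k∈{2} keeps every argument non-negative
  k=2: (−1)^0·185.9032/(48)·0.8233^4·0.5677^2 = +0.573292
d^3_{-3,-1}(1.2073) = +0.573292
Attach z-rotation phases: D = e^{-i(-3)(4.7307)}·(+0.573292)·e^{-i(-1)(0.0218)} = -0.043947+0.571605i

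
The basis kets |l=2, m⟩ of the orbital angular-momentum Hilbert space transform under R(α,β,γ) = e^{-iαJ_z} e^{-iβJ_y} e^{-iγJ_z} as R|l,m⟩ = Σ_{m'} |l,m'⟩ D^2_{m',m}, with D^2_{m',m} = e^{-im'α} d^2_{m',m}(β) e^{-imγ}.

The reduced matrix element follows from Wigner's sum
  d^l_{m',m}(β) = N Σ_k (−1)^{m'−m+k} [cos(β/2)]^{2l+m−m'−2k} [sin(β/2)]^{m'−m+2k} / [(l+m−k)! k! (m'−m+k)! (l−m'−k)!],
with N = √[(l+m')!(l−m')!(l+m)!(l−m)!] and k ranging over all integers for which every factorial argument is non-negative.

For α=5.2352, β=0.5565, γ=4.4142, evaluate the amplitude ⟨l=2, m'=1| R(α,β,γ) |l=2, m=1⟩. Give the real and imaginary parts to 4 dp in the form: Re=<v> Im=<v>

Split into d^2_{1,1}(β=0.5565) × two z-phases.
With c≡cos(β/2)=0.961538 and s≡sin(β/2)=0.274673, N=[6·1·6·1]^{1/2}=6.000000
k: max(0,(1)−(1))=0 … min(2+(1),2−(1))=1
  k=0: (−1)^0·6.0000/(6)·0.9615^4·0.2747^0 = +0.854801
  k=1: (−1)^1·6.0000/(2)·0.9615^2·0.2747^2 = -0.209260
d^2_{1,1}(0.5565) = +0.854801 -0.209260 = +0.645541
Attach z-rotation phases: D = e^{-i(1)(5.2352)}·(+0.645541)·e^{-i(1)(4.4142)} = -0.629324+0.143786i

Re=-0.6293 Im=0.1438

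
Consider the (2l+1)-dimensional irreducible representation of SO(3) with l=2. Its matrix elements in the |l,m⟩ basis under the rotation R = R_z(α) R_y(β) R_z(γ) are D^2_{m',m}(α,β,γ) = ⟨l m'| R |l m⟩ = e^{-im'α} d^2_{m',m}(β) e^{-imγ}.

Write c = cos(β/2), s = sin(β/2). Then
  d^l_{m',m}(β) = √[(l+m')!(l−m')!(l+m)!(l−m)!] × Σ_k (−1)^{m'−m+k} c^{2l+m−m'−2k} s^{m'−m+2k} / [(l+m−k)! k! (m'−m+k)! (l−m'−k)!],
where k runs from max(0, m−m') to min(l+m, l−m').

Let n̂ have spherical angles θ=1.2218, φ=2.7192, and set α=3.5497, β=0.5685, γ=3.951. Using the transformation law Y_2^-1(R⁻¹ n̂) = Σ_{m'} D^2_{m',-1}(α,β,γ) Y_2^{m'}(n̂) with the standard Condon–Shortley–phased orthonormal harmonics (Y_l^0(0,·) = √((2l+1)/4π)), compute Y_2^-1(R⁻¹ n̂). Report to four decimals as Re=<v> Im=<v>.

Need the full column D^2_{m',-1} for m'=−2..2 at α=3.5497, β=0.5685, γ=3.951.
cos(β/2)=0.959872, sin(β/2)=0.280438
d^2_{-2,-1}: single k=1 term ⇒ +0.496028;  D = +0.027181-0.495283i
d^2_{-1,-1}: k∈[0..1] ⇒ +0.848895 -0.217381 = +0.631514;  D = +0.218490+0.592513i
d^2_{0,-1}: k∈[0..1] ⇒ -0.607508 +0.051856 = -0.555652;  D = +0.383360+0.402225i
d^2_{1,-1}: k∈[0..1] ⇒ +0.217381 -0.006185 = +0.211195;  D = +0.194417+0.082496i
d^2_{2,-1}: single k=0 term ⇒ -0.042340;  D = +0.042339-0.000288i
Y_2^{m'}(θ=1.2218,φ=2.7192) and Σ D·Y over m':
  (+0.0272-0.4953i)·(+0.2265+0.2551i)  (+0.2185+0.5925i)·(-0.2264-0.1018i)  (+0.3834+0.4022i)·(-0.2048+0.0000i)  (+0.1944+0.0825i)·(+0.2264-0.1018i)  (+0.0423-0.0003i)·(+0.2265-0.2551i)
Y_2^-1(R⁻¹ n̂) = +0.126761-0.355954i

Re=0.1268 Im=-0.3560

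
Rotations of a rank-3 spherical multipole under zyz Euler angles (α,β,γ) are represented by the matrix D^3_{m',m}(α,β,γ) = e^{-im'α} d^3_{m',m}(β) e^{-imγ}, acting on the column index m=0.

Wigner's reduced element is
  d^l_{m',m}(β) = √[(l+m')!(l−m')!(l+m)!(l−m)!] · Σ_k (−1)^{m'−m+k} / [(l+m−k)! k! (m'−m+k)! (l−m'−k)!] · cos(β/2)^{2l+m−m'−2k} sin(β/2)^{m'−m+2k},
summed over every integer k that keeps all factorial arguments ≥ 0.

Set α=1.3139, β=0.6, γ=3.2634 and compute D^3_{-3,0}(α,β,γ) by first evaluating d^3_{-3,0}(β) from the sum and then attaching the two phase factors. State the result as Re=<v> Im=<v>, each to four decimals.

Split into d^3_{-3,0}(β=0.6) × two z-phases.
c=cos(0.6/2)=0.955336, s=sin(0.6/2)=0.295520; N=√[1·720·6·6]=160.996894
The bounds max(0,m−m')=3 and min(l+m,l−m')=3 give 1 term
  k=3: (−1)^0·160.9969/(36)·0.9553^3·0.2955^3 = +0.100634
d^3_{-3,0}(0.6) = +0.100634
D = (-0.696630-0.717431i)·(+0.100634)·(+1.000000+0.000000i) = -0.070105-0.072198i

Re=-0.0701 Im=-0.0722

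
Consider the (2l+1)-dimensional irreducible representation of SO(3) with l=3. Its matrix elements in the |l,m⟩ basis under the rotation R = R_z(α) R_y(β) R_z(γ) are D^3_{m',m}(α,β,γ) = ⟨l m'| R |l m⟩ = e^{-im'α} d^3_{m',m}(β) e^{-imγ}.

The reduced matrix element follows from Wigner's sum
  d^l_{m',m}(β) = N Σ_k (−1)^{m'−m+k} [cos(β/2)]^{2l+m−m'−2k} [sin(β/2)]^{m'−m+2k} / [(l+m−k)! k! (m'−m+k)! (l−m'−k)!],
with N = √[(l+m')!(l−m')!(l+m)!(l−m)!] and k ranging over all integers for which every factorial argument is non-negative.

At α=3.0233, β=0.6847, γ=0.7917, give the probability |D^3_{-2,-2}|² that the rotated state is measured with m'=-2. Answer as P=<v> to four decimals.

First d^3_{-2,-2}(β=0.6847), then the phase factors e^{-i(-2)α} and e^{-i(-2)γ}:
With c≡cos(β/2)=0.941968 and s≡sin(β/2)=0.335702, N=[1·120·1·120]^{1/2}=120.000000
k∈{0,1} keeps every argument non-negative
  k=0: (−1)^0·120.0000/(120)·0.9420^6·0.3357^0 = +0.698583
  k=1: (−1)^1·120.0000/(24)·0.9420^4·0.3357^2 = -0.443631
d^3_{-2,-2}(0.6847) = +0.698583 -0.443631 = +0.254952
|D^3_{-2,-2}|² = |d^3_{-2,-2}(β)|² = (+0.254952)² = 0.065000 (the z-rotation phases have unit modulus)

P=0.0650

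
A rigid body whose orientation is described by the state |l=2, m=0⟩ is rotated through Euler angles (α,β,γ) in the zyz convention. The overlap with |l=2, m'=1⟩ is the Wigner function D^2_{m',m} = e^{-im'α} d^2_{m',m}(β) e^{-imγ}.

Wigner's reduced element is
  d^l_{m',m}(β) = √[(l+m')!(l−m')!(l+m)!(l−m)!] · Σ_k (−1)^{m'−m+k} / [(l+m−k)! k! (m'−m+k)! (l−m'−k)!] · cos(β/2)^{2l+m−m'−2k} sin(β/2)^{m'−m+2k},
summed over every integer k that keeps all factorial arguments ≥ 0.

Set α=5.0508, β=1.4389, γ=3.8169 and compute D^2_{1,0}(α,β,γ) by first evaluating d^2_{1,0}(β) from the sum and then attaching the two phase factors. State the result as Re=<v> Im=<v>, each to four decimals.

D^2_{1,0}(5.0508,1.4389,3.8169) = e^{-i·1·5.0508}·d^2_{1,0}(1.4389)·e^{-i·0·3.8169}. Compute d first:
With c≡cos(β/2)=0.752168 and s≡sin(β/2)=0.658971, N=[6·1·2·2]^{1/2}=4.898979
Admissible k: 0..1 (factorial args all ≥0)
  k=0: (−1)^1·4.8990/(2)·0.7522^3·0.6590^1 = -0.686890
  k=1: (−1)^2·4.8990/(2)·0.7522^1·0.6590^3 = +0.527217
d^2_{1,0}(1.4389) = -0.686890 +0.527217 = -0.159672
D = (+0.331989+0.943283i)·(-0.159672)·(+1.000000+0.000000i) = -0.053009-0.150616i

Re=-0.0530 Im=-0.1506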